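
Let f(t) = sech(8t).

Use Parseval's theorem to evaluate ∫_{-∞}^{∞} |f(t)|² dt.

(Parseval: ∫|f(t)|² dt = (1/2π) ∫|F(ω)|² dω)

∫|f(t)|² dt = \frac{1}{4}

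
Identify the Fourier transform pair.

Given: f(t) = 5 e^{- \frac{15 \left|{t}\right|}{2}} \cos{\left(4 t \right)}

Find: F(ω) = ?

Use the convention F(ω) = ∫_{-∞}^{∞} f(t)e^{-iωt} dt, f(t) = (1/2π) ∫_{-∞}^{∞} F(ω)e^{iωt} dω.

F(ω) = \frac{300 \left(4 \omega^{2} + 289\right)}{16 \omega^{4} + 1288 \omega^{2} + 83521}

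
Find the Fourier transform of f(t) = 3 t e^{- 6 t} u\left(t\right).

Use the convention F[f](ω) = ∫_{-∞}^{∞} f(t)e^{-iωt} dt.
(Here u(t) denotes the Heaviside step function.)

F(ω) = \frac{3}{\left(i \omega + 6\right)^{2}}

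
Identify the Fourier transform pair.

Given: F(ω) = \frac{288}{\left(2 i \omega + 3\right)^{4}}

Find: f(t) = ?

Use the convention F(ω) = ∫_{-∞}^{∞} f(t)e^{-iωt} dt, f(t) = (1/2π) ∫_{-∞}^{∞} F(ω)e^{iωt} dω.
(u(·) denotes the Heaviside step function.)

f(t) = 3 t^{3} e^{- \frac{3 t}{2}} u\left(t\right)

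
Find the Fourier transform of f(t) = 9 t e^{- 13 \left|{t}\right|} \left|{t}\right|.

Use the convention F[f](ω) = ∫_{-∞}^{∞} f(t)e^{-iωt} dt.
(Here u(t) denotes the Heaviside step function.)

F(ω) = \frac{36 i \omega \left(\omega^{2} - 507\right)}{\left(\omega^{2} + 169\right)^{3}}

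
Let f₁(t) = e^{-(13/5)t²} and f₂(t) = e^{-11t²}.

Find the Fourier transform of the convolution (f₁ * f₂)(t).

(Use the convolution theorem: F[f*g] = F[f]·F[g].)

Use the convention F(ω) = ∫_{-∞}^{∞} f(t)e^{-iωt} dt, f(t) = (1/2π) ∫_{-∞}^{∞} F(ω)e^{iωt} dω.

F[f₁*f₂](ω) = \frac{\sqrt{715} \pi e^{- \frac{17 \omega^{2}}{143}}}{143}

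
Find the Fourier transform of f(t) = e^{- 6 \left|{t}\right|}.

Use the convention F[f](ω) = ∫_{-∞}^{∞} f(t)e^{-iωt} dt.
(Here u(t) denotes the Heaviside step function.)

F(ω) = \frac{12}{\omega^{2} + 36}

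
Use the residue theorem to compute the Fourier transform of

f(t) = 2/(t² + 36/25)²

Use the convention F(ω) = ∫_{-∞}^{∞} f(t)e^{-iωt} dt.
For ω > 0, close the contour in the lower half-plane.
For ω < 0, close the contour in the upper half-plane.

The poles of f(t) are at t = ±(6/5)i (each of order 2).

Let g(z) = f(z)e^{-iωz}; for large |z| the factor e^{-iωz} decays in the lower half-plane when ω > 0 and in the upper half-plane when ω < 0.

Case ω > 0 (lower half-plane, clockwise contour ⇒ F(ω) = -2πi·ΣRes):
  Res_{z = - \frac{6 i}{5}} g(z) = \frac{25 i \left(6 \omega + 5\right) e^{- \frac{6 \omega}{5}}}{432} (pole of order 2)
  F(ω) = -2πi·ΣRes = \frac{25 \pi \left(6 \omega + 5\right) e^{- \frac{6 \omega}{5}}}{216}

Case ω < 0 (upper half-plane, counterclockwise contour ⇒ F(ω) = +2πi·ΣRes):
  Res_{z = \frac{6 i}{5}} g(z) = \frac{25 i \left(6 \omega - 5\right) e^{\frac{6 \omega}{5}}}{432} (pole of order 2)
  F(ω) = 2πi·ΣRes = \frac{25 \pi \left(5 - 6 \omega\right) e^{\frac{6 \omega}{5}}}{216}

Both cases combine into a single formula in |ω|:

F(ω) = \frac{25 \pi \left(6 \left|{\omega}\right| + 5\right) e^{- \frac{6 \left|{\omega}\right|}{5}}}{216}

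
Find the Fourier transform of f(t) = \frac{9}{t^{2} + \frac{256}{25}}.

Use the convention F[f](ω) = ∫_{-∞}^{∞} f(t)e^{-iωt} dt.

F(ω) = \frac{45 \pi e^{- \frac{16 \left|{\omega}\right|}{5}}}{16}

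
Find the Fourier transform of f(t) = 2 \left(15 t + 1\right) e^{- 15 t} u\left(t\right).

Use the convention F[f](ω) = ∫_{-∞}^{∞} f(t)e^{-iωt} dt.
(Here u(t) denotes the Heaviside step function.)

F(ω) = \frac{2 \left(- i \omega - 30\right)}{\omega^{2} - 30 i \omega - 225}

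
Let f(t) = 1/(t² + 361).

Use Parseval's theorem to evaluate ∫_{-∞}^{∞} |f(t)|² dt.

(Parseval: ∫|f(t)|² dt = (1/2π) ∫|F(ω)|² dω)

∫|f(t)|² dt = \frac{\pi}{13718}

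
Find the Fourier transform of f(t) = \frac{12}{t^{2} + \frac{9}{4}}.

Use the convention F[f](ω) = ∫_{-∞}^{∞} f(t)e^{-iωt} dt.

F(ω) = 8 \pi e^{- \frac{3 \left|{\omega}\right|}{2}}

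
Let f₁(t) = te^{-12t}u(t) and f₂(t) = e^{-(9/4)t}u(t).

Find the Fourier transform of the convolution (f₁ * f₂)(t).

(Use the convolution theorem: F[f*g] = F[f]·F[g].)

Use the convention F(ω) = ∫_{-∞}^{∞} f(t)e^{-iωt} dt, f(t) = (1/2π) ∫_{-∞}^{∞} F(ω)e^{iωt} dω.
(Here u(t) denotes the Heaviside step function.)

F[f₁*f₂](ω) = \frac{4}{\left(i \omega + 12\right)^{2} \left(4 i \omega + 9\right)}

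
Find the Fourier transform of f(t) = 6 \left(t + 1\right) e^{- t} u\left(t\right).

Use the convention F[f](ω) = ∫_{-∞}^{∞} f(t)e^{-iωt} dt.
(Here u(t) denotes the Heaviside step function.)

F(ω) = \frac{6 \left(- i \omega - 2\right)}{\omega^{2} - 2 i \omega - 1}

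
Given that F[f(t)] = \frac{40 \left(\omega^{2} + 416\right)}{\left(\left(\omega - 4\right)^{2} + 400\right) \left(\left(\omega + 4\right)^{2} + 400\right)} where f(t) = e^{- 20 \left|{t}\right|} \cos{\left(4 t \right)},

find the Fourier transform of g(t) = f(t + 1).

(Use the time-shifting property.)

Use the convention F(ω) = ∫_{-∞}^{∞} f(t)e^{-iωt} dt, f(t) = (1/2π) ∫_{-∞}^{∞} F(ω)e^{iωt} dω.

F[g](ω) = \frac{40 \left(\omega^{2} + 416\right) e^{i \omega}}{\omega^{4} + 768 \omega^{2} + 173056}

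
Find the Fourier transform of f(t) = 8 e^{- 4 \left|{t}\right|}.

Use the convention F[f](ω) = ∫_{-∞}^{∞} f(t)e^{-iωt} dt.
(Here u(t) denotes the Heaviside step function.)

F(ω) = \frac{64}{\omega^{2} + 16}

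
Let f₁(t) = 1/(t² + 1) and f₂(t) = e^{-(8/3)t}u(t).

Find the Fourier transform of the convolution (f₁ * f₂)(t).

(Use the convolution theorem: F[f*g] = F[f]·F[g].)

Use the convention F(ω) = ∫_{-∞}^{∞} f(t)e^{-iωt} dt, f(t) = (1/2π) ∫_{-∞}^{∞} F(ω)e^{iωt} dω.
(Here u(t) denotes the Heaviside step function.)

F[f₁*f₂](ω) = \frac{3 \pi e^{- \left|{\omega}\right|}}{3 i \omega + 8}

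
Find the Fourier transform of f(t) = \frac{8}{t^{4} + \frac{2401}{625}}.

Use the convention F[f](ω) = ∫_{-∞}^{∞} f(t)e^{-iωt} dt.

F(ω) = \frac{1000 \pi e^{- \frac{7 \sqrt{2} \left|{\omega}\right|}{10}} \sin{\left(\frac{7 \sqrt{2} \left|{\omega}\right|}{10} + \frac{\pi}{4} \right)}}{343}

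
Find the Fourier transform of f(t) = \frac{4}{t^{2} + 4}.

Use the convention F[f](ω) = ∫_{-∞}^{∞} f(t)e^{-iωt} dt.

F(ω) = 2 \pi e^{- 2 \left|{\omega}\right|}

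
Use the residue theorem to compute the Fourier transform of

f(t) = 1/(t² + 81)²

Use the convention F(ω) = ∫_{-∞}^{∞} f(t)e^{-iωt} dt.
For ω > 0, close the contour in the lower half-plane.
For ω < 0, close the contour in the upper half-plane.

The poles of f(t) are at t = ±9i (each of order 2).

Let g(z) = f(z)e^{-iωz}; for large |z| the factor e^{-iωz} decays in the lower half-plane when ω > 0 and in the upper half-plane when ω < 0.

Case ω > 0 (lower half-plane, clockwise contour ⇒ F(ω) = -2πi·ΣRes):
  Res_{z = - 9 i} g(z) = \frac{i \left(9 \omega + 1\right) e^{- 9 \omega}}{2916} (pole of order 2)
  F(ω) = -2πi·ΣRes = \frac{\pi \left(9 \omega + 1\right) e^{- 9 \omega}}{1458}

Case ω < 0 (upper half-plane, counterclockwise contour ⇒ F(ω) = +2πi·ΣRes):
  Res_{z = 9 i} g(z) = \frac{i \left(9 \omega - 1\right) e^{9 \omega}}{2916} (pole of order 2)
  F(ω) = 2πi·ΣRes = \frac{\pi \left(1 - 9 \omega\right) e^{9 \omega}}{1458}

Both cases combine into a single formula in |ω|:

F(ω) = \frac{\pi \left(9 \left|{\omega}\right| + 1\right) e^{- 9 \left|{\omega}\right|}}{1458}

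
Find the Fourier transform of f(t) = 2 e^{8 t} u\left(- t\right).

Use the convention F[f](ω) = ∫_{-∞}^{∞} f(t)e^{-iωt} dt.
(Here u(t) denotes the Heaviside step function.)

F(ω) = - \frac{2}{i \omega - 8}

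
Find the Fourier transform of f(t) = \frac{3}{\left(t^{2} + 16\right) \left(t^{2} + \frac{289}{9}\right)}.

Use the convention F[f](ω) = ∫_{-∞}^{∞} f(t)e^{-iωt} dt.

F(ω) = \frac{27 \pi e^{- 4 \left|{\omega}\right|}}{580} - \frac{81 \pi e^{- \frac{17 \left|{\omega}\right|}{3}}}{2465}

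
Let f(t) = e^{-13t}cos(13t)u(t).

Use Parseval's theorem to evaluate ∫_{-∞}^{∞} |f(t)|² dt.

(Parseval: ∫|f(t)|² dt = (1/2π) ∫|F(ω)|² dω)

∫|f(t)|² dt = \frac{3}{104}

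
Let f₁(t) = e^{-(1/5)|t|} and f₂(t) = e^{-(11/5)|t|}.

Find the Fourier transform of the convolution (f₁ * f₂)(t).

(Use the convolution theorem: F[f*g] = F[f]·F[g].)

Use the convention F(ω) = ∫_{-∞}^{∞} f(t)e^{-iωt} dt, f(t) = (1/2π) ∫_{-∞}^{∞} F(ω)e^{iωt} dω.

F[f₁*f₂](ω) = \frac{1100}{625 \omega^{4} + 3050 \omega^{2} + 121}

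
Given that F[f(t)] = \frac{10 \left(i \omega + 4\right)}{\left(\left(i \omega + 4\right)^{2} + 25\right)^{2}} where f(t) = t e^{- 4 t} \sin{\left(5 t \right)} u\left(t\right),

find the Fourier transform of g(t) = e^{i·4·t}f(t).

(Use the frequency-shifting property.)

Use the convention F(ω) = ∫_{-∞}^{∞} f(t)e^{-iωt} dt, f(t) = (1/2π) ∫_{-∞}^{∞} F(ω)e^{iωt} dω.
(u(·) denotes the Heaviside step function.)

F[g](ω) = \frac{10 \left(i \left(\omega - 4\right) + 4\right)}{\left(\left(i \left(\omega - 4\right) + 4\right)^{2} + 25\right)^{2}}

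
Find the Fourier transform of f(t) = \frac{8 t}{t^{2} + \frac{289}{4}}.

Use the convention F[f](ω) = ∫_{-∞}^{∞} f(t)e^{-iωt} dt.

F(ω) = - 8 i \pi e^{- \frac{17 \left|{\omega}\right|}{2}} \operatorname{sign}{\left(\omega \right)}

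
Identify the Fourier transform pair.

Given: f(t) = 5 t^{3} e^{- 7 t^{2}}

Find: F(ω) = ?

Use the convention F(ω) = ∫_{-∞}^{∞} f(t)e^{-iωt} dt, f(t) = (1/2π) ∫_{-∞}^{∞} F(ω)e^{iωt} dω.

F(ω) = \frac{5 \sqrt{7} i \sqrt{\pi} \omega \left(\omega^{2} - 42\right) e^{- \frac{\omega^{2}}{28}}}{19208}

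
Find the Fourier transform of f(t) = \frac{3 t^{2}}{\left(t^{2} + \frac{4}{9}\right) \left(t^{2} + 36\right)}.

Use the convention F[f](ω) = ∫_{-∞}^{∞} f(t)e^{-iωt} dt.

F(ω) = \frac{81 \pi e^{- 6 \left|{\omega}\right|}}{160} - \frac{9 \pi e^{- \frac{2 \left|{\omega}\right|}{3}}}{160}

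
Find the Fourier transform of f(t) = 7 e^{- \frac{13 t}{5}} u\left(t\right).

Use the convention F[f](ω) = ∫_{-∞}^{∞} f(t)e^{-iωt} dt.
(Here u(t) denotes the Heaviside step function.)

F(ω) = \frac{35}{5 i \omega + 13}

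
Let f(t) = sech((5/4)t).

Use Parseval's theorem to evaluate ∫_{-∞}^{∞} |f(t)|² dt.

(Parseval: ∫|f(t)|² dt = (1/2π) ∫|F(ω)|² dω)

∫|f(t)|² dt = \frac{8}{5}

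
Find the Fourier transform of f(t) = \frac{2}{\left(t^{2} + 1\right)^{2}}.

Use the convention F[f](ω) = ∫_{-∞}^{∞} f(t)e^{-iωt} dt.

F(ω) = \pi \left(\left|{\omega}\right| + 1\right) e^{- \left|{\omega}\right|}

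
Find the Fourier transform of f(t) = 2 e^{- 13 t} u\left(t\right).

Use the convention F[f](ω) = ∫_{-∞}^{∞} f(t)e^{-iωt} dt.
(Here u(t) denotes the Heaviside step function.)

F(ω) = \frac{2}{i \omega + 13}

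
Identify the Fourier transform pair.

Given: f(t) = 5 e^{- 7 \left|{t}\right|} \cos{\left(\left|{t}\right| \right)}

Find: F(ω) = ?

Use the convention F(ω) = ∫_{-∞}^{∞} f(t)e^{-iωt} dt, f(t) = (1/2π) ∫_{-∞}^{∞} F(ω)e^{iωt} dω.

F(ω) = \frac{70 \left(\omega^{2} + 50\right)}{\omega^{4} + 96 \omega^{2} + 2500}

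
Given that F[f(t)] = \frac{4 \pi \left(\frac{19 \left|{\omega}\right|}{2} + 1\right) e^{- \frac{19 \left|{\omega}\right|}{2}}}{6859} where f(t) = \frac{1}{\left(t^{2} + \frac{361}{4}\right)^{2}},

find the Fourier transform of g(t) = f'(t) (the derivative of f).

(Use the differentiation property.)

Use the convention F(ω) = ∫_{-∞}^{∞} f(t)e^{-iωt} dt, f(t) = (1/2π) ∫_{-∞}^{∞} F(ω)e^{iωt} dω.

F[g](ω) = \frac{2 i \pi \omega \left(19 \left|{\omega}\right| + 2\right) e^{- \frac{19 \left|{\omega}\right|}{2}}}{6859}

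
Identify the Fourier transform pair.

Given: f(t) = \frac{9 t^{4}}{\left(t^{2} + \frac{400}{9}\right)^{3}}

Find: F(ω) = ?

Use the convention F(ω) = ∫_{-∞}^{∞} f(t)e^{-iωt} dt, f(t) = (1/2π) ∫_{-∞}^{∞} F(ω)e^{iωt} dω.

F(ω) = \frac{3 \pi \left(400 \omega^{2} - 300 \left|{\omega}\right| + 27\right) e^{- \frac{20 \left|{\omega}\right|}{3}}}{160}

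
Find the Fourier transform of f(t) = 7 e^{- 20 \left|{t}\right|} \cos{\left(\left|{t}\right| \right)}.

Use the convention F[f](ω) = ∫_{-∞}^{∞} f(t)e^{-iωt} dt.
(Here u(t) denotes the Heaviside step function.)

F(ω) = \frac{280 \left(\omega^{2} + 401\right)}{\omega^{4} + 798 \omega^{2} + 160801}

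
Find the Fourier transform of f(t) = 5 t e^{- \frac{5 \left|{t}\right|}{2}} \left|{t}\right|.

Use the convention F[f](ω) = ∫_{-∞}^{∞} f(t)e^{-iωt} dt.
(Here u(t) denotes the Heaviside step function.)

F(ω) = \frac{320 i \omega \left(4 \omega^{2} - 75\right)}{\left(4 \omega^{2} + 25\right)^{3}}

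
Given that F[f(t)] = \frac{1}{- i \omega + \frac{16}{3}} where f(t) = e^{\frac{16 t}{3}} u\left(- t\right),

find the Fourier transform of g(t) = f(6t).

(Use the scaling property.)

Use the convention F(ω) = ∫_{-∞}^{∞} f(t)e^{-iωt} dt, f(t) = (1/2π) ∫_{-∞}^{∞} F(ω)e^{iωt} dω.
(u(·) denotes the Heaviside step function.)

F[g](ω) = \frac{i}{\omega + 32 i}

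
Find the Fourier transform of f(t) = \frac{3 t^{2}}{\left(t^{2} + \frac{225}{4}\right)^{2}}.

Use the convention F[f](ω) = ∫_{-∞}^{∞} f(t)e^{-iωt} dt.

F(ω) = \frac{\pi \left(2 - 15 \left|{\omega}\right|\right) e^{- \frac{15 \left|{\omega}\right|}{2}}}{10}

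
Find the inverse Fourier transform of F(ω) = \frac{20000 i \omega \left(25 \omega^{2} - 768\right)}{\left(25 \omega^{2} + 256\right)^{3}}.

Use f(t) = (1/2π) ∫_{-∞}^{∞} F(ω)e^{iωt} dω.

f(t) = 8 t e^{- \frac{16 \left|{t}\right|}{5}} \left|{t}\right|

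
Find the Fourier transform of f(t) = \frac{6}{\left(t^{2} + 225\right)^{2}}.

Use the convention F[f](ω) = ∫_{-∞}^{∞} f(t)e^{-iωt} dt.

F(ω) = \frac{\pi \left(15 \left|{\omega}\right| + 1\right) e^{- 15 \left|{\omega}\right|}}{1125}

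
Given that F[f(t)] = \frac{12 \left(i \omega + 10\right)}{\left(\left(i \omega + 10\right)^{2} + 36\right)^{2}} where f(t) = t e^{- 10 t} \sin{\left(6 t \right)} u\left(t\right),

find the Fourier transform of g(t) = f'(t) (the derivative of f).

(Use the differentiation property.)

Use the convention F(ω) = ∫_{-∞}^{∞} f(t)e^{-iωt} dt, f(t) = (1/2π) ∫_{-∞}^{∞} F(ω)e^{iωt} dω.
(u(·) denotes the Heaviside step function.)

F[g](ω) = \frac{12 i \omega \left(i \omega + 10\right)}{\left(\left(i \omega + 10\right)^{2} + 36\right)^{2}}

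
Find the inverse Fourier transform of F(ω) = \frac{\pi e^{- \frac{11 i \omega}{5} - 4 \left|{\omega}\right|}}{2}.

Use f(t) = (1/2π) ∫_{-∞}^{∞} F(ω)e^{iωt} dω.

f(t) = \frac{2}{\left(t - \frac{11}{5}\right)^{2} + 16}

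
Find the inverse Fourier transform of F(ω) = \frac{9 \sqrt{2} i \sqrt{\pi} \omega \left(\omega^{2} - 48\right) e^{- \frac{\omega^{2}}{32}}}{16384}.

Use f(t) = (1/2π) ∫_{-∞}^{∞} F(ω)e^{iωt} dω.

f(t) = 9 t^{3} e^{- 8 t^{2}}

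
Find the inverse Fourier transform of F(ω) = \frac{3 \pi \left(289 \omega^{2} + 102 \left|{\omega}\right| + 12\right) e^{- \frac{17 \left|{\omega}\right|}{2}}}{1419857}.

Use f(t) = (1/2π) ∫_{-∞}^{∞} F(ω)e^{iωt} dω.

f(t) = \frac{3}{\left(t^{2} + \frac{289}{4}\right)^{3}}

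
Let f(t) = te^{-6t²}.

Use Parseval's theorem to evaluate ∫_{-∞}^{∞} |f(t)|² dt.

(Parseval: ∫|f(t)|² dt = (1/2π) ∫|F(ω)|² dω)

∫|f(t)|² dt = \frac{\sqrt{3} \sqrt{\pi}}{144}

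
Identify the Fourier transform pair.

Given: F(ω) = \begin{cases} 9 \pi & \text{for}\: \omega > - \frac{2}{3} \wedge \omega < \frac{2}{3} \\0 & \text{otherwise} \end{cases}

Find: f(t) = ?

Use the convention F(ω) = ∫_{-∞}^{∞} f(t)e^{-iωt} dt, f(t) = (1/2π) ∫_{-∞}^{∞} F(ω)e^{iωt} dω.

f(t) = \frac{9 \sin{\left(\frac{2 t}{3} \right)}}{t}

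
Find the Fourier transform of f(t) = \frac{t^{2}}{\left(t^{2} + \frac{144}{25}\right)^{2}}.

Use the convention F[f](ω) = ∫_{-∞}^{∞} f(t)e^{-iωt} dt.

F(ω) = \frac{\pi \left(5 - 12 \left|{\omega}\right|\right) e^{- \frac{12 \left|{\omega}\right|}{5}}}{24}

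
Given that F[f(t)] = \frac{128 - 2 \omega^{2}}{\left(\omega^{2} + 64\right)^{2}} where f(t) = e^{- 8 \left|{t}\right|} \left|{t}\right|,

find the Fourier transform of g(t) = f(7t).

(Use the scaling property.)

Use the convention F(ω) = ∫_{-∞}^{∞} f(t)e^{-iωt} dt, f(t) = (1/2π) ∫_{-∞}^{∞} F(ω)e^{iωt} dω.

F[g](ω) = \frac{14 \left(3136 - \omega^{2}\right)}{\left(\omega^{2} + 3136\right)^{2}}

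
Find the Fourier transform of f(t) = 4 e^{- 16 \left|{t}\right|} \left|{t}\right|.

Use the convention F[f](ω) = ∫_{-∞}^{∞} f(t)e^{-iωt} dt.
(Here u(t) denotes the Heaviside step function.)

F(ω) = \frac{8 \left(256 - \omega^{2}\right)}{\left(\omega^{2} + 256\right)^{2}}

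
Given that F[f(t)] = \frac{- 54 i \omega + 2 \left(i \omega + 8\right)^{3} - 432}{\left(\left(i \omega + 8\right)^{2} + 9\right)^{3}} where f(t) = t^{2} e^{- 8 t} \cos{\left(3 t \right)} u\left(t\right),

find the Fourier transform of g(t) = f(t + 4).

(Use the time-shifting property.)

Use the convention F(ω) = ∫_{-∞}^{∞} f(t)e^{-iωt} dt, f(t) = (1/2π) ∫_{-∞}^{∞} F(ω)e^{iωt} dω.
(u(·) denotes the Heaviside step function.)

F[g](ω) = \frac{2 \left(- 27 i \omega + \left(i \omega + 8\right)^{3} - 216\right) e^{4 i \omega}}{\left(\left(i \omega + 8\right)^{2} + 9\right)^{3}}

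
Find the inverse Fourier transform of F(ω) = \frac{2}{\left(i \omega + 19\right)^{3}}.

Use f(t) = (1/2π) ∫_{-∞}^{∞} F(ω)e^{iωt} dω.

f(t) = t^{2} e^{- 19 t} u\left(t\right)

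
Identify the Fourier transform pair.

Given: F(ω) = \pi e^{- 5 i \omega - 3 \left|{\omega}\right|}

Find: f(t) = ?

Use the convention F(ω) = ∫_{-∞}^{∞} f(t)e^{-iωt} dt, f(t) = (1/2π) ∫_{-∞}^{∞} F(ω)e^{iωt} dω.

f(t) = \frac{3}{\left(t - 5\right)^{2} + 9}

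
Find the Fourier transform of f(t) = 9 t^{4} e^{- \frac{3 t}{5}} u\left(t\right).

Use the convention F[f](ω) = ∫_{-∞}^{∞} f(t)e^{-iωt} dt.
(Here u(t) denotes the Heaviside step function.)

F(ω) = \frac{675000}{\left(5 i \omega + 3\right)^{5}}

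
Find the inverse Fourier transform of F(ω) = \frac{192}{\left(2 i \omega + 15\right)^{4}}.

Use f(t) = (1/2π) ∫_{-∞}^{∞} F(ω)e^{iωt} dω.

f(t) = 2 t^{3} e^{- \frac{15 t}{2}} u\left(t\right)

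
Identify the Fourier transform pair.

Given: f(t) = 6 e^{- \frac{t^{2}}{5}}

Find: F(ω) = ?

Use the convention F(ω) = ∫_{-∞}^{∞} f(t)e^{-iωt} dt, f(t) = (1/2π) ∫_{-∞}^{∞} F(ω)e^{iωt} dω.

F(ω) = 6 \sqrt{5} \sqrt{\pi} e^{- \frac{5 \omega^{2}}{4}}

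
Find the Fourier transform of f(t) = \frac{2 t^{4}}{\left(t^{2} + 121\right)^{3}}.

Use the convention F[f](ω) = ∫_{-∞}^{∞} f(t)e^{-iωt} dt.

F(ω) = \frac{\pi \left(121 \omega^{2} - 55 \left|{\omega}\right| + 3\right) e^{- 11 \left|{\omega}\right|}}{44}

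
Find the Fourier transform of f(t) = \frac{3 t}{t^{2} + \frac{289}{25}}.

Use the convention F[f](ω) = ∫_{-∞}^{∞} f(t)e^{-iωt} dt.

F(ω) = - 3 i \pi e^{- \frac{17 \left|{\omega}\right|}{5}} \operatorname{sign}{\left(\omega \right)}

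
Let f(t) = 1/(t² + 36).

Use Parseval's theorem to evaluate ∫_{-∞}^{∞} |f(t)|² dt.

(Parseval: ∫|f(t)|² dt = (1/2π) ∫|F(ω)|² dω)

∫|f(t)|² dt = \frac{\pi}{432}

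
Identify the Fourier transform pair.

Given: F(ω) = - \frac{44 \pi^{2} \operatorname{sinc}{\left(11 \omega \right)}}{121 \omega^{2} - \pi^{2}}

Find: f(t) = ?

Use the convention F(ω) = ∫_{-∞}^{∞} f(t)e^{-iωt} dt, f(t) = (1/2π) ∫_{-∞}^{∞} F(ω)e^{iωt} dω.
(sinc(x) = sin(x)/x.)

f(t) = 4 \left(\begin{cases} \cos^{2}{\left(\frac{\pi t}{22} \right)} & \text{for}\: \left|{t}\right| < 11 \\0 & \text{otherwise} \end{cases}\right)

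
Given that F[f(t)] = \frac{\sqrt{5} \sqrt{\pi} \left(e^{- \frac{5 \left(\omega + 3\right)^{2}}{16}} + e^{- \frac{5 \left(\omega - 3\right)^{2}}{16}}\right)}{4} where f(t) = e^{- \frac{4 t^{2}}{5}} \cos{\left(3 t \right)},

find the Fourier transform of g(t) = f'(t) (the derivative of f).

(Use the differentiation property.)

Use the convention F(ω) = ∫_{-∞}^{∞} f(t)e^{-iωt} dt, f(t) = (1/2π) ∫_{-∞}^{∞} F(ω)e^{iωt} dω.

F[g](ω) = \frac{\sqrt{5} i \sqrt{\pi} \omega \left(e^{\frac{15 \omega}{4}} + 1\right) e^{- \frac{5 \omega^{2}}{16} - \frac{15 \omega}{8} - \frac{45}{16}}}{4}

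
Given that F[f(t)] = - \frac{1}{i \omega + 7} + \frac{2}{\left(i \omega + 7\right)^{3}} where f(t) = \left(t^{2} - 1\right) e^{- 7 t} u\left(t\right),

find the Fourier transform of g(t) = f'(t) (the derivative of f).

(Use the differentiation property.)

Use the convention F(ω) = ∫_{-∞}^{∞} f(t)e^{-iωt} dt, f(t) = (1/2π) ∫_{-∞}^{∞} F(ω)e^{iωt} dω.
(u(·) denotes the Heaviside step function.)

F[g](ω) = \frac{i \omega \left(2 i \omega - \left(i \omega + 7\right)^{3} + 14\right)}{\left(i \omega + 7\right)^{4}}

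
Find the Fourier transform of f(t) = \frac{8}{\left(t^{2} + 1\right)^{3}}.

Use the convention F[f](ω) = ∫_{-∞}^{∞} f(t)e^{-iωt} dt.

F(ω) = \pi \left(\omega^{2} + 3 \left|{\omega}\right| + 3\right) e^{- \left|{\omega}\right|}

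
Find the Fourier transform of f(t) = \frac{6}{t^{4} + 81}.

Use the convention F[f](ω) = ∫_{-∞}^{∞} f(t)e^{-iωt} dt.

F(ω) = \frac{2 \pi e^{- \frac{3 \sqrt{2} \left|{\omega}\right|}{2}} \sin{\left(\frac{3 \sqrt{2} \left|{\omega}\right|}{2} + \frac{\pi}{4} \right)}}{9}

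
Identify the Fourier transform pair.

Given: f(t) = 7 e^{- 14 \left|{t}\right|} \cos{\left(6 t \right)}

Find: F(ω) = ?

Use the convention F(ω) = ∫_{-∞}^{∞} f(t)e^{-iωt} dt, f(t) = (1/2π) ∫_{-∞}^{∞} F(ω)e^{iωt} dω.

F(ω) = \frac{196 \left(\omega^{2} + 232\right)}{\omega^{4} + 320 \omega^{2} + 53824}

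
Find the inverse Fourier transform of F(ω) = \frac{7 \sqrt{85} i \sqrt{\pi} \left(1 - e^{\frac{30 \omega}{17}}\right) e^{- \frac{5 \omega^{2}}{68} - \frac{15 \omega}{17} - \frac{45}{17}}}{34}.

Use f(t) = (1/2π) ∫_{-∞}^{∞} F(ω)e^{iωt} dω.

f(t) = 7 e^{- \frac{17 t^{2}}{5}} \sin{\left(6 t \right)}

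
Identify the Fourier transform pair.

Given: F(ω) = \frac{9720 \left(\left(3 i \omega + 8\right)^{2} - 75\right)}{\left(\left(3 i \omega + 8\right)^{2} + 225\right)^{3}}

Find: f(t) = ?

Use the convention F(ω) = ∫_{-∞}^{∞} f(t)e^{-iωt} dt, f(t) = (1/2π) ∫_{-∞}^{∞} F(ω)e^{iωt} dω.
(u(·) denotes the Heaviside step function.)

f(t) = 4 t^{2} e^{- \frac{8 t}{3}} \sin{\left(5 t \right)} u\left(t\right)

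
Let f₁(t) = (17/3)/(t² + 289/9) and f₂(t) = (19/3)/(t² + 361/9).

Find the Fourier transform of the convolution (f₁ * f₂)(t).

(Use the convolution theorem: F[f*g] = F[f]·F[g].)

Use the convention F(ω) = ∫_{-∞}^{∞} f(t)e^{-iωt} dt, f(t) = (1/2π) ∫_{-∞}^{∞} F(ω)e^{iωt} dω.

F[f₁*f₂](ω) = \pi^{2} e^{- 12 \left|{\omega}\right|}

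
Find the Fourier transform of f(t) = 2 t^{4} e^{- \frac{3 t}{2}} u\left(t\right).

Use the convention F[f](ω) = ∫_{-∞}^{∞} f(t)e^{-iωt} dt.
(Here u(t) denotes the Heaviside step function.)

F(ω) = \frac{1536}{\left(2 i \omega + 3\right)^{5}}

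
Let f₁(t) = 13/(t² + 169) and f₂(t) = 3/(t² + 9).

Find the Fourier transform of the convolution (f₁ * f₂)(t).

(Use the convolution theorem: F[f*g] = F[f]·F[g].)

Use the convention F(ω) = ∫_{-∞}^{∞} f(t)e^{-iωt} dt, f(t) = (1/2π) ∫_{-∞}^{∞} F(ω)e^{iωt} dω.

F[f₁*f₂](ω) = \pi^{2} e^{- 16 \left|{\omega}\right|}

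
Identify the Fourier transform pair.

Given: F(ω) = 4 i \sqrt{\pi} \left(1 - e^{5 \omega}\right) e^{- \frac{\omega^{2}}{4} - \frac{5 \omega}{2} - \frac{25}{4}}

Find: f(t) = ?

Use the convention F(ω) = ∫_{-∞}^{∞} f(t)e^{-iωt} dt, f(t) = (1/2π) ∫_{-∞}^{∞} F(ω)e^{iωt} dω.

f(t) = 8 e^{- t^{2}} \sin{\left(5 t \right)}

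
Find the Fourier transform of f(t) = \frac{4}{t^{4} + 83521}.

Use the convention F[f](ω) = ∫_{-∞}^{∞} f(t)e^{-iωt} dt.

F(ω) = \frac{4 \pi e^{- \frac{17 \sqrt{2} \left|{\omega}\right|}{2}} \sin{\left(\frac{17 \sqrt{2} \left|{\omega}\right|}{2} + \frac{\pi}{4} \right)}}{4913}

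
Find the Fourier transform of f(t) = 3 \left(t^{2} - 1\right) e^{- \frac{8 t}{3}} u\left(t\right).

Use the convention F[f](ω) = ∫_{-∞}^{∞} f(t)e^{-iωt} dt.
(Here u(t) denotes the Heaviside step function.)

F(ω) = \frac{9 \left(54 i \omega - \left(3 i \omega + 8\right)^{3} + 144\right)}{\left(3 i \omega + 8\right)^{4}}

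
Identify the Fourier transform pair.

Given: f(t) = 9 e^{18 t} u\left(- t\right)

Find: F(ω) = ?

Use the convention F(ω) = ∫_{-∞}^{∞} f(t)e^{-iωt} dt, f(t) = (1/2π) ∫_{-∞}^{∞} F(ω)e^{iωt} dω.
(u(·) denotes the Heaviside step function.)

F(ω) = - \frac{9}{i \omega - 18}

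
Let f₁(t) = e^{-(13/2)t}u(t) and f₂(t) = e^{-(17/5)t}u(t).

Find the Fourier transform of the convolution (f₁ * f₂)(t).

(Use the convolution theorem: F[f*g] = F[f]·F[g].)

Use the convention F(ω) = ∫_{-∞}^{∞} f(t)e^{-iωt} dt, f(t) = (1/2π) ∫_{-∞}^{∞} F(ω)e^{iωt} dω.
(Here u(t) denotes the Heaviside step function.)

F[f₁*f₂](ω) = \frac{10}{- 10 \omega^{2} + 99 i \omega + 221}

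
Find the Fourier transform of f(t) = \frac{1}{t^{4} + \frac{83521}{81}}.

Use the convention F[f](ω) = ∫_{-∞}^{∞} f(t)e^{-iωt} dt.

F(ω) = \frac{27 \pi e^{- \frac{17 \sqrt{2} \left|{\omega}\right|}{6}} \sin{\left(\frac{17 \sqrt{2} \left|{\omega}\right|}{6} + \frac{\pi}{4} \right)}}{4913}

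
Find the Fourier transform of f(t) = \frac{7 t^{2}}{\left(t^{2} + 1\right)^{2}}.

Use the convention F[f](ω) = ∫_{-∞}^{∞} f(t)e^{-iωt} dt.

F(ω) = \frac{7 \pi \left(1 - \left|{\omega}\right|\right) e^{- \left|{\omega}\right|}}{2}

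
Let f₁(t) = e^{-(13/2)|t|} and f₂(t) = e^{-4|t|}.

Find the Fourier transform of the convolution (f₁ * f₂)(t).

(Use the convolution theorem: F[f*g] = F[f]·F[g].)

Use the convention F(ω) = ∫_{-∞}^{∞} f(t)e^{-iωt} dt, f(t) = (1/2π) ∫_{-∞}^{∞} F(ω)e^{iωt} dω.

F[f₁*f₂](ω) = \frac{416}{\left(\omega^{2} + 16\right) \left(4 \omega^{2} + 169\right)}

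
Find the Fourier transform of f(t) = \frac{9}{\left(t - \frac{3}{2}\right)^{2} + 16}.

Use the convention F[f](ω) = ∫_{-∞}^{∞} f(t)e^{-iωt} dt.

F(ω) = \frac{9 \pi e^{- \frac{3 i \omega}{2} - 4 \left|{\omega}\right|}}{4}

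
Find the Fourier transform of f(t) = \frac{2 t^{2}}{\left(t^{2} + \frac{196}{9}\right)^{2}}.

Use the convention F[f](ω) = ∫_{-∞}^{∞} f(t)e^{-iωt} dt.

F(ω) = \frac{\pi \left(3 - 14 \left|{\omega}\right|\right) e^{- \frac{14 \left|{\omega}\right|}{3}}}{14}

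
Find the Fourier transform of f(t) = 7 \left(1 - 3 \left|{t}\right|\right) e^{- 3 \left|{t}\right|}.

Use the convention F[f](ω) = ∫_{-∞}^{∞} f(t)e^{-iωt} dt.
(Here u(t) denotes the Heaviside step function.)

F(ω) = \frac{84 \omega^{2}}{\left(\omega^{2} + 9\right)^{2}}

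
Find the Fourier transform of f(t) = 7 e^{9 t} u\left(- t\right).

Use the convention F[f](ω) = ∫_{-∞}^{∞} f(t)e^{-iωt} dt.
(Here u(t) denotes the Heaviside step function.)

F(ω) = - \frac{7}{i \omega - 9}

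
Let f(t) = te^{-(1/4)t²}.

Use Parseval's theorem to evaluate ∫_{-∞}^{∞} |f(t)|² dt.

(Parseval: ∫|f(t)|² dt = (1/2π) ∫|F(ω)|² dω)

∫|f(t)|² dt = \sqrt{2} \sqrt{\pi}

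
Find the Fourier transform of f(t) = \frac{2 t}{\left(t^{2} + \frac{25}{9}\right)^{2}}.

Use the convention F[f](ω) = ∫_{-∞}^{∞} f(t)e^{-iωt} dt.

F(ω) = - \frac{3 i \pi \omega e^{- \frac{5 \left|{\omega}\right|}{3}}}{5}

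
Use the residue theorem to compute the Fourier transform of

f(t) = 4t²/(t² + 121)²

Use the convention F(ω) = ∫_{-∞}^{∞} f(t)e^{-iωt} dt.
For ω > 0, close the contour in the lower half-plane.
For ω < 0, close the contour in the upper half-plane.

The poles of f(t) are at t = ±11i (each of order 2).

Let g(z) = f(z)e^{-iωz}; for large |z| the factor e^{-iωz} decays in the lower half-plane when ω > 0 and in the upper half-plane when ω < 0.

Case ω > 0 (lower half-plane, clockwise contour ⇒ F(ω) = -2πi·ΣRes):
  Res_{z = - 11 i} g(z) = i \left(\frac{1}{11} - \omega\right) e^{- 11 \omega} (pole of order 2)
  F(ω) = -2πi·ΣRes = \frac{2 \pi \left(1 - 11 \omega\right) e^{- 11 \omega}}{11}

Case ω < 0 (upper half-plane, counterclockwise contour ⇒ F(ω) = +2πi·ΣRes):
  Res_{z = 11 i} g(z) = i \left(- \omega - \frac{1}{11}\right) e^{11 \omega} (pole of order 2)
  F(ω) = 2πi·ΣRes = \frac{2 \pi \left(11 \omega + 1\right) e^{11 \omega}}{11}

Both cases combine into a single formula in |ω|:

F(ω) = \frac{2 \pi \left(1 - 11 \left|{\omega}\right|\right) e^{- 11 \left|{\omega}\right|}}{11}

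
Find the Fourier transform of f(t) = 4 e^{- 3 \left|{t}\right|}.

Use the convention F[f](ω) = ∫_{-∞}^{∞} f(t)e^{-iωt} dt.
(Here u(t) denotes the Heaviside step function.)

F(ω) = \frac{24}{\omega^{2} + 9}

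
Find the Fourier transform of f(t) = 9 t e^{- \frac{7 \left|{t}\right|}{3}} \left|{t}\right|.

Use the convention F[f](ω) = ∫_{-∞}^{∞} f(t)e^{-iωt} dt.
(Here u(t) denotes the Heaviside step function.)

F(ω) = \frac{8748 i \omega \left(3 \omega^{2} - 49\right)}{\left(9 \omega^{2} + 49\right)^{3}}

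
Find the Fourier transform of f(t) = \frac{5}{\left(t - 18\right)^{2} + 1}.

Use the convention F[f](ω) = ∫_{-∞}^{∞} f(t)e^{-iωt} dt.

F(ω) = 5 \pi e^{- 18 i \omega - \left|{\omega}\right|}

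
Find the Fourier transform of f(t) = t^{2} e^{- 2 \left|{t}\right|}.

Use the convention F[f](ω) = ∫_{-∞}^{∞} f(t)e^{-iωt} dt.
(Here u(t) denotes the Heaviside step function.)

F(ω) = \frac{8 \left(4 - 3 \omega^{2}\right)}{\left(\omega^{2} + 4\right)^{3}}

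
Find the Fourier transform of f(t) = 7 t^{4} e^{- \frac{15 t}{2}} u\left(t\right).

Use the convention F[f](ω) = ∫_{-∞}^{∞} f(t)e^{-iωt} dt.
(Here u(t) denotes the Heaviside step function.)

F(ω) = \frac{5376}{\left(2 i \omega + 15\right)^{5}}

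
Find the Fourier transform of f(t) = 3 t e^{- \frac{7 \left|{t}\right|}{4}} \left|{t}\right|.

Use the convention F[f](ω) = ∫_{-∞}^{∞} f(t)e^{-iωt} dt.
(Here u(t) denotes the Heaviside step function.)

F(ω) = \frac{3072 i \omega \left(16 \omega^{2} - 147\right)}{\left(16 \omega^{2} + 49\right)^{3}}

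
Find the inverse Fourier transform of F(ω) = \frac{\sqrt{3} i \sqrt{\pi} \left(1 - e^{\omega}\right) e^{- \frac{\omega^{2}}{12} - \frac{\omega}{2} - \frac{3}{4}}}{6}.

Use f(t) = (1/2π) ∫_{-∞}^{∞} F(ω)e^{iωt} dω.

f(t) = e^{- 3 t^{2}} \sin{\left(3 t \right)}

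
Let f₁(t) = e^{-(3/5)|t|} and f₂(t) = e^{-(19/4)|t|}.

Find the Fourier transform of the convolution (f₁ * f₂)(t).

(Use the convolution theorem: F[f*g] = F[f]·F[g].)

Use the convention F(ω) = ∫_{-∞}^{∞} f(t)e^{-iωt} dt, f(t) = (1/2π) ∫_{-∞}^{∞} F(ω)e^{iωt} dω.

F[f₁*f₂](ω) = \frac{4560}{400 \omega^{4} + 9169 \omega^{2} + 3249}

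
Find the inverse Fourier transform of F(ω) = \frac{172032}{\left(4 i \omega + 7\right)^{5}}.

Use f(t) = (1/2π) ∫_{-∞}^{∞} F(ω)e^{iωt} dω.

f(t) = 7 t^{4} e^{- \frac{7 t}{4}} u\left(t\right)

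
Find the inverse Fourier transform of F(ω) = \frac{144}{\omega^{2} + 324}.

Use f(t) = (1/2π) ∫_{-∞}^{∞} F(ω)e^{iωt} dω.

f(t) = 4 e^{- 18 \left|{t}\right|}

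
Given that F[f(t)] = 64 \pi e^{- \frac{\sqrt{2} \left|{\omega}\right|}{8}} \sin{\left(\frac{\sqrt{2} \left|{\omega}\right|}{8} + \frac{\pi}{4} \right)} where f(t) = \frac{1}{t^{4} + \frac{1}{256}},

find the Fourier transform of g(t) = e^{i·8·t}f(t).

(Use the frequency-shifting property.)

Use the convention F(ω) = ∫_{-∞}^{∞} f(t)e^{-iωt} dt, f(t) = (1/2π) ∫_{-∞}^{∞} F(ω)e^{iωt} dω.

F[g](ω) = 64 \pi e^{- \frac{\sqrt{2} \left|{\omega - 8}\right|}{8}} \sin{\left(\frac{\sqrt{2} \left|{\omega - 8}\right|}{8} + \frac{\pi}{4} \right)}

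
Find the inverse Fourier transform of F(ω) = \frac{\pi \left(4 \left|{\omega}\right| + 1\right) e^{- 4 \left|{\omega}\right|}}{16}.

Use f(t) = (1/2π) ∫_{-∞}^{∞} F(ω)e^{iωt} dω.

f(t) = \frac{8}{\left(t^{2} + 16\right)^{2}}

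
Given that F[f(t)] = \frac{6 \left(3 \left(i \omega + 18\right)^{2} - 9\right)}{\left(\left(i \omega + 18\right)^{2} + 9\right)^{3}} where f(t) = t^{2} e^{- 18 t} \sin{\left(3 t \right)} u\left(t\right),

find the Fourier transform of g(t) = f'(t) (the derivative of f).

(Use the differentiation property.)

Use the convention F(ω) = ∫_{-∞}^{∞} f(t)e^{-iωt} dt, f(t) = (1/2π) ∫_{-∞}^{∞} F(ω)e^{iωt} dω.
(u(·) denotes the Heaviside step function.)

F[g](ω) = \frac{18 i \omega \left(\left(i \omega + 18\right)^{2} - 3\right)}{\left(\left(i \omega + 18\right)^{2} + 9\right)^{3}}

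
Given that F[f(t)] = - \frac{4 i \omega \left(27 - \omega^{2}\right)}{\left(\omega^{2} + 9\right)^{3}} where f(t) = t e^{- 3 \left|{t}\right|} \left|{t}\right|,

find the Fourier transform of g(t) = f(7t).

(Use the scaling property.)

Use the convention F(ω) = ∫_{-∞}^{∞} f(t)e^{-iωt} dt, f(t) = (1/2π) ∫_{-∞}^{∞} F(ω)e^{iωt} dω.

F[g](ω) = \frac{196 i \omega \left(\omega^{2} - 1323\right)}{\left(\omega^{2} + 441\right)^{3}}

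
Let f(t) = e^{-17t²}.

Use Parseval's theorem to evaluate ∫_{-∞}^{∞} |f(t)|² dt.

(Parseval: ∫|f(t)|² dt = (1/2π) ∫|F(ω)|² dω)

∫|f(t)|² dt = \frac{\sqrt{34} \sqrt{\pi}}{34}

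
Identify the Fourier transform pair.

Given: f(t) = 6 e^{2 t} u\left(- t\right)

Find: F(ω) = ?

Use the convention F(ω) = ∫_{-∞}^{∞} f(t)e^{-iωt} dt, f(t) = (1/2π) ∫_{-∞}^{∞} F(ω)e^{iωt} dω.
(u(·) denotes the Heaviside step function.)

F(ω) = - \frac{6}{i \omega - 2}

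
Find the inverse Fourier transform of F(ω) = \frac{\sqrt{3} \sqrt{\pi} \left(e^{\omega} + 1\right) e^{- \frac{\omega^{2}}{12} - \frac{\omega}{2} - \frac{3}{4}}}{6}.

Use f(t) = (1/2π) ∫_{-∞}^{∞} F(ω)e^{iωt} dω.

f(t) = e^{- 3 t^{2}} \cos{\left(3 t \right)}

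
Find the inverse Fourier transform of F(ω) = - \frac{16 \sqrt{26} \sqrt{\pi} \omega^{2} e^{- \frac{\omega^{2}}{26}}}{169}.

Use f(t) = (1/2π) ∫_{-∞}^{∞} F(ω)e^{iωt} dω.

f(t) = 8 \left(26 t^{2} - 2\right) e^{- \frac{13 t^{2}}{2}}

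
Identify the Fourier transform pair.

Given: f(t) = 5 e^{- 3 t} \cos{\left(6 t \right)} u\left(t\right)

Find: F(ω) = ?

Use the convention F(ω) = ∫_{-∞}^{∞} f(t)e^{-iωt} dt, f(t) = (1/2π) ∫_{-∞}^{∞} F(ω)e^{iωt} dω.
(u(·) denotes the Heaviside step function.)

F(ω) = \frac{5 \left(i \omega + 3\right)}{\left(i \omega + 3\right)^{2} + 36}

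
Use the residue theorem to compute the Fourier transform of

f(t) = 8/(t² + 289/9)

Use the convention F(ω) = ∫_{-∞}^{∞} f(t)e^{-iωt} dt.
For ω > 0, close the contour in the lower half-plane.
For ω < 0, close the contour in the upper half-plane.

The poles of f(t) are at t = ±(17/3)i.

Let g(z) = f(z)e^{-iωz}; for large |z| the factor e^{-iωz} decays in the lower half-plane when ω > 0 and in the upper half-plane when ω < 0.

Case ω > 0 (lower half-plane, clockwise contour ⇒ F(ω) = -2πi·ΣRes):
  Res_{z = - \frac{17 i}{3}} g(z) = \frac{12 i e^{- \frac{17 \omega}{3}}}{17}
  F(ω) = -2πi·ΣRes = \frac{24 \pi e^{- \frac{17 \omega}{3}}}{17}

Case ω < 0 (upper half-plane, counterclockwise contour ⇒ F(ω) = +2πi·ΣRes):
  Res_{z = \frac{17 i}{3}} g(z) = - \frac{12 i e^{\frac{17 \omega}{3}}}{17}
  F(ω) = 2πi·ΣRes = \frac{24 \pi e^{\frac{17 \omega}{3}}}{17}

Both cases combine into a single formula in |ω|:

F(ω) = \frac{24 \pi e^{- \frac{17 \left|{\omega}\right|}{3}}}{17}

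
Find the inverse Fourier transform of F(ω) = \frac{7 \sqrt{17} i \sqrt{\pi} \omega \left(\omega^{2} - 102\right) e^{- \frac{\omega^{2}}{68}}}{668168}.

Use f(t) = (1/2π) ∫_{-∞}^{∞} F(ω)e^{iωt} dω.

f(t) = 7 t^{3} e^{- 17 t^{2}}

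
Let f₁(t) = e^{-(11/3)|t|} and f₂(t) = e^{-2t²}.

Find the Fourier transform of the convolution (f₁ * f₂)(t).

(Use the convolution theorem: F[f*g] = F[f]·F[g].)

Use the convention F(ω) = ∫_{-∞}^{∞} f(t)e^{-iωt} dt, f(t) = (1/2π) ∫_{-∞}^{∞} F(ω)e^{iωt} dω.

F[f₁*f₂](ω) = \frac{33 \sqrt{2} \sqrt{\pi} e^{- \frac{\omega^{2}}{8}}}{9 \omega^{2} + 121}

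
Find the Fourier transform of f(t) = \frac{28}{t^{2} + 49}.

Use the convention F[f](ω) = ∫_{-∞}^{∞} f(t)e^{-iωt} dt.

F(ω) = 4 \pi e^{- 7 \left|{\omega}\right|}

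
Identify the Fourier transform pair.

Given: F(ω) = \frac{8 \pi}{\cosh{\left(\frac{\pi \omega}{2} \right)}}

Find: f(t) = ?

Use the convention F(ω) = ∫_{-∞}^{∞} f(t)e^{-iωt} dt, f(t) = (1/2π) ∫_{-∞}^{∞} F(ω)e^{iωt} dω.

f(t) = \frac{8}{\cosh{\left(t \right)}}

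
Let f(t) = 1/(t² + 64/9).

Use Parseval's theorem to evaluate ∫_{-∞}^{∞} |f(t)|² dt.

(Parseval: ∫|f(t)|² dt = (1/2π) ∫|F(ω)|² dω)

∫|f(t)|² dt = \frac{27 \pi}{1024}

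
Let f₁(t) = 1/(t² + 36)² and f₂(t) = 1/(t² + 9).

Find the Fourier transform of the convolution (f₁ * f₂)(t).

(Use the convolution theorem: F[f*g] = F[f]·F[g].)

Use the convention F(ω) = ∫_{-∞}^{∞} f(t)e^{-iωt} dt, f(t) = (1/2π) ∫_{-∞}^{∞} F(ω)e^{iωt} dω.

F[f₁*f₂](ω) = \frac{\pi^{2} \left(6 \left|{\omega}\right| + 1\right) e^{- 9 \left|{\omega}\right|}}{1296}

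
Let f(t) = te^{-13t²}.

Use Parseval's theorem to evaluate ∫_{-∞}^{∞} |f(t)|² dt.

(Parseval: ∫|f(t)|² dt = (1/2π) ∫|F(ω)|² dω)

∫|f(t)|² dt = \frac{\sqrt{26} \sqrt{\pi}}{1352}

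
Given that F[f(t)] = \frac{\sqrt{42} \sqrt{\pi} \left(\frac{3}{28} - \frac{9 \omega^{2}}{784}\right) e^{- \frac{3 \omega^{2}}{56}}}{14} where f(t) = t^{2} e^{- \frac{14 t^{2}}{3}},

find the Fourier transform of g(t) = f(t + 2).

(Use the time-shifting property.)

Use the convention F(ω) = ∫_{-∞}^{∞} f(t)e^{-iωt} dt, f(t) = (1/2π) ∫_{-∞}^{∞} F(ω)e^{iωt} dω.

F[g](ω) = \frac{3 \sqrt{42} \sqrt{\pi} \left(28 - 3 \omega^{2}\right) e^{\frac{\omega \left(- 3 \omega + 112 i\right)}{56}}}{10976}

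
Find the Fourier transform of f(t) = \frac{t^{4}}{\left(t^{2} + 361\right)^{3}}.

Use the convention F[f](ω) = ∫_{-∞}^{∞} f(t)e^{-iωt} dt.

F(ω) = \frac{\pi \left(361 \omega^{2} - 95 \left|{\omega}\right| + 3\right) e^{- 19 \left|{\omega}\right|}}{152}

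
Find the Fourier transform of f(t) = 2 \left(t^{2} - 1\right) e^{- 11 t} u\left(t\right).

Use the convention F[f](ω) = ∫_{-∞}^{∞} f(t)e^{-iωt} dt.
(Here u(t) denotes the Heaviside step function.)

F(ω) = \frac{2 \left(2 i \omega - \left(i \omega + 11\right)^{3} + 22\right)}{\left(i \omega + 11\right)^{4}}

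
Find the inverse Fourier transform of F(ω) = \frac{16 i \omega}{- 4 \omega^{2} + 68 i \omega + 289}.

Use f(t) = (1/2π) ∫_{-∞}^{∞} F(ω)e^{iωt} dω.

f(t) = 4 \left(1 - \frac{17 t}{2}\right) e^{- \frac{17 t}{2}} u\left(t\right)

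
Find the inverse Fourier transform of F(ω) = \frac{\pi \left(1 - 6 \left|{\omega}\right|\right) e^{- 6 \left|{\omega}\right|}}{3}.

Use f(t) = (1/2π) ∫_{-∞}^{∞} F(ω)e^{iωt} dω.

f(t) = \frac{4 t^{2}}{\left(t^{2} + 36\right)^{2}}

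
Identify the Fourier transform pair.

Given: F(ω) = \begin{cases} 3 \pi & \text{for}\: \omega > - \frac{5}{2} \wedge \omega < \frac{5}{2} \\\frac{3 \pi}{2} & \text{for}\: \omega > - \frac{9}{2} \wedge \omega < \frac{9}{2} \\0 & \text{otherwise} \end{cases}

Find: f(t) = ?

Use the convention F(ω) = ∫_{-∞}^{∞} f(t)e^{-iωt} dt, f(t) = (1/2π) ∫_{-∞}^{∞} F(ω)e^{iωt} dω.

f(t) = \frac{3 \sin{\left(\frac{7 t}{2} \right)} \cos{\left(t \right)}}{t}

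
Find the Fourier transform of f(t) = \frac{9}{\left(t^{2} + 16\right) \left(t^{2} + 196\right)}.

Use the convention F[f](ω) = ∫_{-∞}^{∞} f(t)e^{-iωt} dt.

F(ω) = \frac{\pi \left(7 e^{10 \left|{\omega}\right|} - 2\right) e^{- 14 \left|{\omega}\right|}}{560}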